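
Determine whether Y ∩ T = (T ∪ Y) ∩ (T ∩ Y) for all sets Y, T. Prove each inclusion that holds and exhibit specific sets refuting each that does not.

The two sets are equal.

(⊆) Let x ∈ Y ∩ T. Then x ∈ Y ∩ T, from which x ∈ (T ∪ Y) ∩ (T ∩ Y).

(⊇) Let x ∈ (T ∪ Y) ∩ (T ∩ Y). Then x ∈ Y ∩ T, from which x ∈ Y ∩ T.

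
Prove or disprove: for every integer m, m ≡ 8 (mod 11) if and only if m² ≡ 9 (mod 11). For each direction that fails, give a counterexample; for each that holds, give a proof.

The forward direction holds; the converse fails.

Converse. This fails: take m = 3. Then 3² = 9 ≡ 9 (mod 11), yet 3 ≡ 3 (mod 11), not 8.

Forward direction. Suppose m ≡ 8 (mod 11). Write m = 11j + 8. Then (11j + 8)² = 121j² + 176j + 64 = 11(11j² + 16j + 5) + 9, so m² ≡ 9 (mod 11).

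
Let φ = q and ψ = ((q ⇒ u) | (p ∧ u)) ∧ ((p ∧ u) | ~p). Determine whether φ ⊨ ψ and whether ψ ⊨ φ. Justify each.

[⇒] This fails. Under p = F, u = F, q = T, the left side is true but the right side is false.

[⇐] This fails. Under p = F, u = F, q = F, the left side is false but the right side is true.

Both directions fail.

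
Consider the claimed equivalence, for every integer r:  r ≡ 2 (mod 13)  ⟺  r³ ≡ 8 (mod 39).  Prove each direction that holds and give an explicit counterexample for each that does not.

(⟹) This fails: take r = 15. Then 15 ≡ 2 (mod 13), but 15³ = 3375 ≡ 21 (mod 39), not 8.

(⟸) This fails: take r = 5. Then 5³ = 125 ≡ 8 (mod 39), yet 5 ≡ 5 (mod 13), not 2.

Neither direction holds.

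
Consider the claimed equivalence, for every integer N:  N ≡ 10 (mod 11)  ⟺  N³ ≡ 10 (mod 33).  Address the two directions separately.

Not equivalent: only (⇐) holds.

(←) The residues r modulo 33 with r³ ≡ 10 (mod 33) are exactly {10}, and each is ≡ 10 (mod 11).

(→) This fails: take N = 21. Then 21 ≡ 10 (mod 11), but 21³ = 9261 ≡ 21 (mod 33), not 10.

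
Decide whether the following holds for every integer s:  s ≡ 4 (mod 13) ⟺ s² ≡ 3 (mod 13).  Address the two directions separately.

Not equivalent: only (⇒) holds.

[⇒] Suppose s ≡ 4 (mod 13). Write s = 13j + 4. Then (13j + 4)² = 169j² + 104j + 16 = 13(13j² + 8j + 1) + 3, so s² ≡ 3 (mod 13).

[⇐] This fails: take s = 9. Then 9² = 81 ≡ 3 (mod 13), yet 9 ≡ 9 (mod 13), not 4.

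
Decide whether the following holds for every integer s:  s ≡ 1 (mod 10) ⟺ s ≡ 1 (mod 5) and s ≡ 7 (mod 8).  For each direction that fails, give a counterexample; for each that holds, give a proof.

(⟸) If s ≡ 1 (mod 5) and s ≡ 7 (mod 8), then by the Chinese remainder theorem s ≡ 31 (mod 40). Since 31 ≡ 1 (mod 10) and 10 ∣ 40, we get s ≡ 1 (mod 10).

(⟹) This fails: s = 1 gives 1 ≡ 1 (mod 10) but 1 ≡ 1 (mod 8), so the conjunction on the right does not hold.

Not equivalent: only (⇐) holds.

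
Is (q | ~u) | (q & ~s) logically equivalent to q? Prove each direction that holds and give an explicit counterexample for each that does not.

(←) Assume the antecedent. If s is true, the antecedent forces (s = T, q = T, u = F) or (s = T, q = T, u = T), and (q | ~u) | (q & ~s) holds there. If s is false, the antecedent forces (s = F, q = T, u = F) or (s = F, q = T, u = T), and (q | ~u) | (q & ~s) holds there. Either way (q | ~u) | (q & ~s) holds.

(→) This fails. Under s = F, q = F, u = F, the left side is true but the right side is false.

The forward direction fails; the converse holds.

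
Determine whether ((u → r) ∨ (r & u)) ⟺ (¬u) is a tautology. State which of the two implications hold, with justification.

(⟹) This fails. Under r = T, u = T, the left side is true but the right side is false.

(⟸) Assume the antecedent. If r is true, (u → r) ∨ (r & u) reduces to true regardless of the other variables. If r is false, the antecedent forces (r = F, u = F), and (u → r) ∨ (r & u) holds there. Either way (u → r) ∨ (r & u) holds.

Only the reverse direction holds.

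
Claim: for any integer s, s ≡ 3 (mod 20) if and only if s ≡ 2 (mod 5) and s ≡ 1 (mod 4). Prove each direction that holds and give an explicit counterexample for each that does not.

(⟹) This fails: s = 3 gives 3 ≡ 3 (mod 20) but 3 ≡ 3 (mod 5), so the conjunction on the right does not hold.

(⟸) This fails: s = 17 satisfies both congruences on the right (17 ≡ 2 mod 5 and 17 ≡ 1 mod 4) yet 17 ≡ 17 (mod 20), not 3.

(⇒) fails and (⇐) fails.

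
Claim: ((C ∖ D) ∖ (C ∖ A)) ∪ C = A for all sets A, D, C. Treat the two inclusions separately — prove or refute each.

(⟹) This inclusion fails. Take A = ∅, D = ∅, C = {1}; then 1 ∈ ((C ∖ D) ∖ (C ∖ A)) ∪ C but 1 ∉ A.

(⟸) This inclusion fails. Take A = {1}, D = ∅, C = ∅; then 1 ∈ A but 1 ∉ ((C ∖ D) ∖ (C ∖ A)) ∪ C.

(⊆) fails and (⊇) fails.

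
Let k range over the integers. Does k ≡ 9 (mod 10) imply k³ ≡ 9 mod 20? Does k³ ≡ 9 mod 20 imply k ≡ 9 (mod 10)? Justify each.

(⇒) fails; (⇐) holds.

Converse. The residues r modulo 20 with r³ ≡ 9 (mod 20) are exactly {9}, and each is ≡ 9 (mod 10).

Forward direction. This fails: take k = 19. Then 19 ≡ 9 (mod 10), but 19³ = 6859 ≡ 19 (mod 20), not 9.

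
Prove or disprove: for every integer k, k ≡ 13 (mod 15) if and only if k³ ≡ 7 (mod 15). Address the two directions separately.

(→) Suppose k ≡ 13 (mod 15). Write k = 15j + 13. Then (15j + 13)³ = 3375j³ + 8775j² + 7605j + 2197 = 15(225j³ + 585j² + 507j + 146) + 7, so k³ ≡ 7 (mod 15).

(←) Conversely, suppose k³ ≡ 7 (mod 15). The only residue r in {0, …, 14} with r³ ≡ 7 (mod 15) is r = 13, so k ≡ 13 (mod 15).

The biconditional holds.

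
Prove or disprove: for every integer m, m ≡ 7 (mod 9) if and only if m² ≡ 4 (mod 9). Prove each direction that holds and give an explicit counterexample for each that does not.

(⇒) Suppose m ≡ 7 (mod 9). Write m = 9j + 7. Then (9j + 7)² = 81j² + 126j + 49 = 9(9j² + 14j + 5) + 4, so m² ≡ 4 (mod 9).

(⇐) This fails: take m = 2. Then 2² = 4 ≡ 4 (mod 9), yet 2 ≡ 2 (mod 9), not 7.

(⇒) holds; (⇐) fails.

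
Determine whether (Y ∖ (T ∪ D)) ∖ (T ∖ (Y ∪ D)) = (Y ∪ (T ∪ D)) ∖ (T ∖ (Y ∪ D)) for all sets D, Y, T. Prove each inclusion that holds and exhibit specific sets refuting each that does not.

(⊆) holds; (⊇) fails.

(⟹) Let x ∈ (Y ∖ (T ∪ D)) ∖ (T ∖ (Y ∪ D)). Then x ∈ Y and x ∉ D, T, from which x ∈ (Y ∪ (T ∪ D)) ∖ (T ∖ (Y ∪ D)).

(⟸) This inclusion fails. Take D = {1}, Y = ∅, T = ∅; then 1 ∈ (Y ∪ (T ∪ D)) ∖ (T ∖ (Y ∪ D)) but 1 ∉ (Y ∖ (T ∪ D)) ∖ (T ∖ (Y ∪ D)).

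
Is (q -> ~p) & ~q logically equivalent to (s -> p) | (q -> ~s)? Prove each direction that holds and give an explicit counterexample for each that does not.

(⇒) holds; (⇐) fails.

Forward direction. Assume the antecedent. If s is true, the antecedent forces (s = T, p = F, q = F) or (s = T, p = T, q = F), and (s -> p) | (q -> ~s) holds there. If s is false, (s -> p) | (q -> ~s) reduces to true regardless of the other variables. Either way (s -> p) | (q -> ~s) holds.

Converse. This fails. Under s = F, p = F, q = T, the left side is false but the right side is true.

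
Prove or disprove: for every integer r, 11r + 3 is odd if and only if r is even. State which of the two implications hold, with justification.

[⇒] Suppose 11r + 3 is odd. Since 11 is odd, 11r and r have the same parity, so 11r + 3 ≡ r + 3 (mod 2). As 3 is odd, 11r + 3 is odd exactly when r is even. Thus r is even.

[⇐] Conversely, suppose r is even; write r = 2j. Then 11r + 3 = 11·(2j) + 3 = 2·11j + 3, which is odd.

The biconditional holds.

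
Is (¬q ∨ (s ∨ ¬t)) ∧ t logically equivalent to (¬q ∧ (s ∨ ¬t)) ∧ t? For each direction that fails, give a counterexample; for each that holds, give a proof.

(→) This fails. Under t = T, s = F, q = F, the left side is true but the right side is false.

(←) Assume the antecedent. If t is true, the antecedent forces (t = T, s = T, q = F), and (¬q ∨ (s ∨ ¬t)) ∧ t holds there. If t is false, the antecedent cannot hold. Either way (¬q ∨ (s ∨ ¬t)) ∧ t holds.

The forward direction fails; the converse holds.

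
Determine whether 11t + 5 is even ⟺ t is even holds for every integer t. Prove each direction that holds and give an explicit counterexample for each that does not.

Both directions fail.

(⇒) This fails: t = 7 gives 11t + 5 = 82, which is even, but 7 is odd, not even.

(⇐) This also fails: t = 4 is even, but 11t + 5 = 49 is odd, not even.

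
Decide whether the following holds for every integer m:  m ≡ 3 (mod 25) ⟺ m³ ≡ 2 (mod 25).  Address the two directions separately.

(⟹) Suppose m ≡ 3 (mod 25). Write m = 25j + 3. Then (25j + 3)³ = 15625j³ + 5625j² + 675j + 27 = 25(625j³ + 225j² + 27j + 1) + 2, so m³ ≡ 2 (mod 25).

(⟸) Conversely, suppose m³ ≡ 2 (mod 25). The only residue r in {0, …, 24} with r³ ≡ 2 (mod 25) is r = 3, so m ≡ 3 (mod 25).

Both directions hold; the statement is true.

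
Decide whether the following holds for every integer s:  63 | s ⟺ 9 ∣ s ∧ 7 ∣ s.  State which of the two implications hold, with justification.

(⇐) Suppose 9 ∣ s and 7 ∣ s. Any common multiple of 9 and 7 is a multiple of their lcm; here gcd(9, 7) = 1, so lcm(9, 7) = 9·7 = 63, so 63 ∣ s.

(⇒) If 63 ∣ s, write s = 63q. Since 63 = 7·9, s = 9·(7q), so 9 ∣ s; and since 63 = 9·7, s = 7·(9q), so 7 ∣ s.

Both implications hold.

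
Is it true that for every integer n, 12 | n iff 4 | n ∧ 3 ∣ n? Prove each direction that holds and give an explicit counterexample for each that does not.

Both directions hold.

[⇒] If 12 ∣ n, write n = 12q. Since 12 = 3·4, n = 4·(3q), so 4 ∣ n; and since 12 = 4·3, n = 3·(4q), so 3 ∣ n.

[⇐] Suppose 4 ∣ n and 3 ∣ n. Any common multiple of 4 and 3 is a multiple of their lcm; here gcd(4, 3) = 1, so lcm(4, 3) = 4·3 = 12, so 12 ∣ n.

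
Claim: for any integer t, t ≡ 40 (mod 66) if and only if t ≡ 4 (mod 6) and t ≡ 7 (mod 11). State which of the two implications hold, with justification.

(⇒) Suppose t ≡ 40 (mod 66); write t = 66j + 40. Since 6 ∣ 66, reducing mod 6 gives t ≡ 40 ≡ 4 (mod 6); since 11 ∣ 66, reducing mod 11 gives t ≡ 40 ≡ 7 (mod 11).

(⇐) Conversely, if t ≡ 4 (mod 6) and t ≡ 7 (mod 11), then by the Chinese remainder theorem t ≡ 40 (mod 66). This is exactly t ≡ 40 (mod 66).

Both directions hold.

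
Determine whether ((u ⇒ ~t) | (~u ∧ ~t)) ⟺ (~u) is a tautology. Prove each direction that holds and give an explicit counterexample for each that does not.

(⇒) fails; (⇐) holds.

(⇒) This fails. Under u = T, t = F, the left side is true but the right side is false.

(⇐) Assume the antecedent. If u is true, the antecedent cannot hold. If u is false, (u ⇒ ~t) | (~u ∧ ~t) reduces to true regardless of the other variables. Either way (u ⇒ ~t) | (~u ∧ ~t) holds.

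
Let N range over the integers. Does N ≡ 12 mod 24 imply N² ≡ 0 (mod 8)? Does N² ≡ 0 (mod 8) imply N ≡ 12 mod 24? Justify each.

(⟸) This fails: take N = 0. Then 0² = 0 ≡ 0 (mod 8), yet 0 ≡ 0 (mod 24), not 12.

(⟹) Suppose N ≡ 12 (mod 24). Then N² ≡ 12² = 144 (mod 24), and since 8 ∣ 24, also N² ≡ 0 (mod 8).

The forward direction holds; the converse fails.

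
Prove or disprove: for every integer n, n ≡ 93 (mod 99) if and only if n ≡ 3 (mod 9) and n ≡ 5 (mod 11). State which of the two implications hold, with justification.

Both directions hold.

[⇒] Suppose n ≡ 93 (mod 99); write n = 99j + 93. Since 9 ∣ 99, reducing mod 9 gives n ≡ 93 ≡ 3 (mod 9); since 11 ∣ 99, reducing mod 11 gives n ≡ 93 ≡ 5 (mod 11).

[⇐] Conversely, if n ≡ 3 (mod 9) and n ≡ 5 (mod 11), then by the Chinese remainder theorem n ≡ 93 (mod 99). This is exactly n ≡ 93 (mod 99).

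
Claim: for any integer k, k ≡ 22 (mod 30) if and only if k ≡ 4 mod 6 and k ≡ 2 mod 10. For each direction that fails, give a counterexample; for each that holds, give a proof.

(⇒) Suppose k ≡ 22 (mod 30); write k = 30j + 22. Since 6 ∣ 30, reducing mod 6 gives k ≡ 22 ≡ 4 (mod 6); since 10 ∣ 30, reducing mod 10 gives k ≡ 22 ≡ 2 (mod 10).

(⇐) Conversely, if k ≡ 4 (mod 6) and k ≡ 2 (mod 10), then by the Chinese remainder theorem k ≡ 22 (mod 30). This is exactly k ≡ 22 (mod 30).

Both directions hold.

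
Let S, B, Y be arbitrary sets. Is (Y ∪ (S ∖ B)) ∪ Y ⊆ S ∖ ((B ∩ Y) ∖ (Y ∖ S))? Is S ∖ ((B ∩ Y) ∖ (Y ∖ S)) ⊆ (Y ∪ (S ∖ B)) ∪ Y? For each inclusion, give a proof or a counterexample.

(⊆) fails and (⊇) fails.

Forward inclusion. This inclusion fails. Take S = ∅, B = ∅, Y = {1}; then 1 ∈ (Y ∪ (S ∖ B)) ∪ Y but 1 ∉ S ∖ ((B ∩ Y) ∖ (Y ∖ S)).

Reverse inclusion. This inclusion fails. Take S = {1}, B = {1}, Y = ∅; then 1 ∈ S ∖ ((B ∩ Y) ∖ (Y ∖ S)) but 1 ∉ (Y ∪ (S ∖ B)) ∪ Y.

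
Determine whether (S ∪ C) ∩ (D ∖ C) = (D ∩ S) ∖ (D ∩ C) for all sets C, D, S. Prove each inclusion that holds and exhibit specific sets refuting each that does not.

Both inclusions hold.

(⟹) Let x ∈ (S ∪ C) ∩ (D ∖ C). Then x ∈ D ∩ S and x ∉ C, from which x ∈ (D ∩ S) ∖ (D ∩ C).

(⟸) Let x ∈ (D ∩ S) ∖ (D ∩ C). Then x ∈ D ∩ S and x ∉ C, from which x ∈ (S ∪ C) ∩ (D ∖ C).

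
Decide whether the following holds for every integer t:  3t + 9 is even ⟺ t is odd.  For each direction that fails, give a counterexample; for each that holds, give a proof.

Both directions hold; the statement is true.

Forward direction. Suppose 3t + 9 is even. Since 3 is odd, 3t and t have the same parity, so 3t + 9 ≡ t + 9 (mod 2). As 9 is odd, 3t + 9 is even exactly when t is odd. Thus t is odd.

Converse. Suppose t is odd; write t = 2j + 1. Then 3t + 9 = 3·(2j + 1) + 9 = 2·3j + 12, which is even.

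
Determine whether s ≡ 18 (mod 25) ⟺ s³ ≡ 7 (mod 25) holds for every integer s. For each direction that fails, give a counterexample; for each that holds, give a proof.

Forward direction. Suppose s ≡ 18 (mod 25). Write s = 25j + 18. Then (25j + 18)³ = 15625j³ + 33750j² + 24300j + 5832 = 25(625j³ + 1350j² + 972j + 233) + 7, so s³ ≡ 7 (mod 25).

Converse. Suppose s³ ≡ 7 (mod 25). The only residue r in {0, …, 24} with r³ ≡ 7 (mod 25) is r = 18, so s ≡ 18 (mod 25).

Both directions hold.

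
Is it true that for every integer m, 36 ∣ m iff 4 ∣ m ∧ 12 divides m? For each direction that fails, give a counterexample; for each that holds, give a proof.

(⇒) If 36 ∣ m, write m = 36q. Since 36 = 9·4, m = 4·(9q), so 4 ∣ m; and since 36 = 3·12, m = 12·(3q), so 12 ∣ m.

(⇐) This fails: take m = 12. Both 4 ∣ 12 and 12 ∣ 12, yet 12 is not a multiple of 36 (since 12 = 0·36 + 12), so 36 ∤ 12.

(⇒) holds; (⇐) fails.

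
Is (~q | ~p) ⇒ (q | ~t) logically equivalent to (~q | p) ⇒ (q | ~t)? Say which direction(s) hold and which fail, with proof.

Converse. Assume the antecedent. If q is true, (~q | ~p) ⇒ (q | ~t) reduces to true regardless of the other variables. If q is false, the antecedent forces (q = F, t = F, p = F) or (q = F, t = F, p = T), and (~q | ~p) ⇒ (q | ~t) holds there. Either way (~q | ~p) ⇒ (q | ~t) holds.

Forward direction. Assume the antecedent. If q is true, (~q | p) ⇒ (q | ~t) reduces to true regardless of the other variables. If q is false, the antecedent forces (q = F, t = F, p = F) or (q = F, t = F, p = T), and (~q | p) ⇒ (q | ~t) holds there. Either way (~q | p) ⇒ (q | ~t) holds.

Both directions hold; the statement is true.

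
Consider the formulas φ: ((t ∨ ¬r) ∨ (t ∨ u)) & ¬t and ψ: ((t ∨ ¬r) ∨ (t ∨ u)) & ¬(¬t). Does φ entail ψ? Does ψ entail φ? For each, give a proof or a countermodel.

[⇒] This fails. Under r = F, t = F, u = F, the left side is true but the right side is false.

[⇐] This fails. Under r = F, t = T, u = F, the left side is false but the right side is true.

Neither implication holds.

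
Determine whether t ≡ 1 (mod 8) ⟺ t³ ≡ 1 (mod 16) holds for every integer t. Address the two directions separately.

(⇒) fails; (⇐) holds.

Forward direction. This fails: take t = 9. Then 9 ≡ 1 (mod 8), but 9³ = 729 ≡ 9 (mod 16), not 1.

Converse. The residues r modulo 16 with r³ ≡ 1 (mod 16) are exactly {1}, and each is ≡ 1 (mod 8).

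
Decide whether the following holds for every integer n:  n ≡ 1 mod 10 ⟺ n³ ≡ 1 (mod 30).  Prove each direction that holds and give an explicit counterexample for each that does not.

(⇒) fails; (⇐) holds.

Forward direction. This fails: take n = 11. Then 11 ≡ 1 (mod 10), but 11³ = 1331 ≡ 11 (mod 30), not 1.

Converse. The residues r modulo 30 with r³ ≡ 1 (mod 30) are exactly {1}, and each is ≡ 1 (mod 10).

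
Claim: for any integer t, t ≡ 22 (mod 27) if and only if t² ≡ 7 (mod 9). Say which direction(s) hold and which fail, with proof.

Only the forward implication holds.

(⇐) This fails: take t = 4. Then 4² = 16 ≡ 7 (mod 9), yet 4 ≡ 4 (mod 27), not 22.

(⇒) Suppose t ≡ 22 (mod 27). Then t² ≡ 22² = 484 (mod 27), and since 9 ∣ 27, also t² ≡ 7 (mod 9).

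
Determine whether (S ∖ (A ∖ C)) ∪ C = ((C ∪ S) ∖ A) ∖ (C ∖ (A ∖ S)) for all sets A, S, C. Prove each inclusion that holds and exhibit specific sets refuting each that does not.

The sets are not equal: only the reverse inclusion holds.

Forward inclusion. This inclusion fails. Take A = ∅, S = ∅, C = {1}; then 1 ∈ (S ∖ (A ∖ C)) ∪ C but 1 ∉ ((C ∪ S) ∖ A) ∖ (C ∖ (A ∖ S)).

Reverse inclusion. Let x ∈ ((C ∪ S) ∖ A) ∖ (C ∖ (A ∖ S)). Then x ∈ S and x ∉ A, C, from which x ∈ (S ∖ (A ∖ C)) ∪ C.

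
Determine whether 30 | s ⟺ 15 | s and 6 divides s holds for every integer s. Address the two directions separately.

(⇐) Suppose 15 ∣ s and 6 ∣ s. Any common multiple of 15 and 6 is a multiple of their lcm; here lcm(15, 6) = 15·6/gcd(15, 6) = 90/3 = 30, so 30 ∣ s.

(⇒) If 30 ∣ s, write s = 30q. Since 30 = 2·15, s = 15·(2q), so 15 ∣ s; and since 30 = 5·6, s = 6·(5q), so 6 ∣ s.

Both directions hold.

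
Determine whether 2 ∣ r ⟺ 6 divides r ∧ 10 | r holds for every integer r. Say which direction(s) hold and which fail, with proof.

(⇒) This fails: take r = 2. Certainly 2 ∣ 2, but 6 ∤ 2.

(⇐) Suppose 6 ∣ r and 10 ∣ r. Any common multiple of 6 and 10 is a multiple of their lcm; here lcm(6, 10) = 6·10/gcd(6, 10) = 60/2 = 30, so 30 ∣ r. Since 2 ∣ 30, it follows that 2 ∣ r.

Only the converse holds.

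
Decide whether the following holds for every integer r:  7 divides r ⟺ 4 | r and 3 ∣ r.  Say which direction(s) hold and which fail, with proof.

Neither direction holds.

(→) This fails: take r = 7. Certainly 7 ∣ 7, but 4 ∤ 7.

(←) This fails: take r = 12. Both 4 ∣ 12 and 3 ∣ 12, yet 12 is not a multiple of 7 (since 12 = 1·7 + 5), so 7 ∤ 12.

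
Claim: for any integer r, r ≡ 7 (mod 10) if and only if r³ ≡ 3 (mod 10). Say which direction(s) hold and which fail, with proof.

The biconditional holds.

[⇒] Suppose r ≡ 7 (mod 10). Write r = 10j + 7. Then (10j + 7)³ = 1000j³ + 2100j² + 1470j + 343 = 10(100j³ + 210j² + 147j + 34) + 3, so r³ ≡ 3 (mod 10).

[⇐] For the converse, argue contrapositively. If r ≢ 7 (mod 10), then r is congruent to one of 0, 1, 2, 3, 4, 5, 6, 8, 9 modulo 10, and these give r³ ≡ 0, 1, 8, 7, 4, 5, 6, 2, 9 respectively — never 3.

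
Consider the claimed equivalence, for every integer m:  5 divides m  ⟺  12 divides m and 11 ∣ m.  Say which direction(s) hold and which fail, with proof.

Neither implication holds.

(⟹) This fails: take m = 5. Certainly 5 ∣ 5, but 12 ∤ 5.

(⟸) This fails: take m = 132. Both 12 ∣ 132 and 11 ∣ 132, yet 132 is not a multiple of 5 (since 132 = 26·5 + 2), so 5 ∤ 132.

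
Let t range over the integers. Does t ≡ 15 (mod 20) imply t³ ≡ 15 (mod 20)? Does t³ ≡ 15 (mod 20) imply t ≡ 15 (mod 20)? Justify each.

The biconditional holds.

[⇒] Suppose t ≡ 15 (mod 20). Write t = 20j + 15. Then (20j + 15)³ = 8000j³ + 18000j² + 13500j + 3375 = 20(400j³ + 900j² + 675j + 168) + 15, so t³ ≡ 15 (mod 20).

[⇐] Conversely, suppose t³ ≡ 15 (mod 20). The only residue r in {0, …, 19} with r³ ≡ 15 (mod 20) is r = 15, so t ≡ 15 (mod 20).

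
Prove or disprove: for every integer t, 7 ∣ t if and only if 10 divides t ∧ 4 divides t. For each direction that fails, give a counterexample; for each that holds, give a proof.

(→) This fails: take t = 7. Certainly 7 ∣ 7, but 10 ∤ 7.

(←) This fails: take t = 20. Both 10 ∣ 20 and 4 ∣ 20, yet 20 is not a multiple of 7 (since 20 = 2·7 + 6), so 7 ∤ 20.

Neither direction holds.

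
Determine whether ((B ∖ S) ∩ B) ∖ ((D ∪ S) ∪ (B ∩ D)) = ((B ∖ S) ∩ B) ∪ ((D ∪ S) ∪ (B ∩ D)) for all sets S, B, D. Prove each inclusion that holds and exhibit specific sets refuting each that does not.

(⟸) This inclusion fails. Take S = {1}, B = ∅, D = ∅; then 1 ∈ ((B ∖ S) ∩ B) ∪ ((D ∪ S) ∪ (B ∩ D)) but 1 ∉ ((B ∖ S) ∩ B) ∖ ((D ∪ S) ∪ (B ∩ D)).

(⟹) Let x ∈ ((B ∖ S) ∩ B) ∖ ((D ∪ S) ∪ (B ∩ D)). Then x ∈ B and x ∉ S, D, from which x ∈ ((B ∖ S) ∩ B) ∪ ((D ∪ S) ∪ (B ∩ D)).

Only the forward inclusion holds.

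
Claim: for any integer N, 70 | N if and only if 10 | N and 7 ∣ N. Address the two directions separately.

(→) If 70 ∣ N, write N = 70q. Since 70 = 7·10, N = 10·(7q), so 10 ∣ N; and since 70 = 10·7, N = 7·(10q), so 7 ∣ N.

(←) Suppose 10 ∣ N and 7 ∣ N. Any common multiple of 10 and 7 is a multiple of their lcm; here gcd(10, 7) = 1, so lcm(10, 7) = 10·7 = 70, so 70 ∣ N.

The biconditional holds.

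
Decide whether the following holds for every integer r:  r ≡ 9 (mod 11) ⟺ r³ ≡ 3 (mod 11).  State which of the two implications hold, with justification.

Equivalent; both directions hold.

(⇒) Suppose r ≡ 9 (mod 11). Write r = 11j + 9. Then (11j + 9)³ = 1331j³ + 3267j² + 2673j + 729 = 11(121j³ + 297j² + 243j + 66) + 3, so r³ ≡ 3 (mod 11).

(⇐) For the converse, argue contrapositively. If r ≢ 9 (mod 11), then r is congruent to one of 0, 1, 2, 3, 4, 5, 6, 7, 8, 10 modulo 11, and these give r³ ≡ 0, 1, 8, 5, 9, 4, 7, 2, 6, 10 respectively — never 3.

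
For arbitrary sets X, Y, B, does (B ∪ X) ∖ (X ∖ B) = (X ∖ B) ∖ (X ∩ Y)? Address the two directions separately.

(⊆) This inclusion fails. Take X = ∅, Y = ∅, B = {1}; then 1 ∈ (B ∪ X) ∖ (X ∖ B) but 1 ∉ (X ∖ B) ∖ (X ∩ Y).

(⊇) This inclusion fails. Take X = {1}, Y = ∅, B = ∅; then 1 ∈ (X ∖ B) ∖ (X ∩ Y) but 1 ∉ (B ∪ X) ∖ (X ∖ B).

Neither inclusion holds.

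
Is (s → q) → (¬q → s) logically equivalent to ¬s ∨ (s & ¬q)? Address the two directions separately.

(⇒) fails and (⇐) fails.

(⇒) This fails. Under s = T, q = T, the left side is true but the right side is false.

(⇐) This fails. Under s = F, q = F, the left side is false but the right side is true.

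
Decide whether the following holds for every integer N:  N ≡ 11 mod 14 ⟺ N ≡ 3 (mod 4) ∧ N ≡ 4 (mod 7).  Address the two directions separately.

Only the converse holds.

(→) This fails: N = 25 gives 25 ≡ 11 (mod 14) but 25 ≡ 1 (mod 4), so the conjunction on the right does not hold.

(←) Conversely, if N ≡ 3 (mod 4) and N ≡ 4 (mod 7), then by the Chinese remainder theorem N ≡ 11 (mod 28). Since 11 ≡ 11 (mod 14) and 14 ∣ 28, we get N ≡ 11 (mod 14).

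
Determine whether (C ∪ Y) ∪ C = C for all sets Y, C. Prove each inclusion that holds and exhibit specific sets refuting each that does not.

Forward inclusion. This inclusion fails. Take Y = {1}, C = ∅; then 1 ∈ (C ∪ Y) ∪ C but 1 ∉ C.

Reverse inclusion. Let x ∈ C. Then either x ∈ C and x ∉ Y; or x ∈ Y ∩ C. In each case x ∈ (C ∪ Y) ∪ C, so C ⊆ (C ∪ Y) ∪ C.

Only the reverse inclusion holds.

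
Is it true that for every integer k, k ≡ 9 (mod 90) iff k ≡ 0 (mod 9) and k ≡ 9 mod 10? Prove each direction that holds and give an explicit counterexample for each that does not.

Equivalent; both directions hold.

Forward direction. Suppose k ≡ 9 (mod 90); write k = 90j + 9. Since 9 ∣ 90, reducing mod 9 gives k ≡ 9 ≡ 0 (mod 9); since 10 ∣ 90, reducing mod 10 gives k ≡ 9 (mod 10).

Converse. If k ≡ 0 (mod 9) and k ≡ 9 (mod 10), then by the Chinese remainder theorem k ≡ 9 (mod 90). This is exactly k ≡ 9 (mod 90).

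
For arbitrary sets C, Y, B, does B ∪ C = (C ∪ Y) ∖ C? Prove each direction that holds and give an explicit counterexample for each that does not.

Forward inclusion. This inclusion fails. Take C = {1}, Y = ∅, B = ∅; then 1 ∈ B ∪ C but 1 ∉ (C ∪ Y) ∖ C.

Reverse inclusion. This inclusion fails. Take C = ∅, Y = {1}, B = ∅; then 1 ∈ (C ∪ Y) ∖ C but 1 ∉ B ∪ C.

Neither inclusion holds.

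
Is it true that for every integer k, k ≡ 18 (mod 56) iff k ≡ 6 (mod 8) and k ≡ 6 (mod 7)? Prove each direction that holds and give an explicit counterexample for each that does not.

(⇒) fails and (⇐) fails.

(→) This fails: k = 18 gives 18 ≡ 18 (mod 56) but 18 ≡ 2 (mod 8), so the conjunction on the right does not hold.

(←) This fails: k = 6 satisfies both congruences on the right (6 ≡ 6 mod 8 and 6 ≡ 6 mod 7) yet 6 ≡ 6 (mod 56), not 18.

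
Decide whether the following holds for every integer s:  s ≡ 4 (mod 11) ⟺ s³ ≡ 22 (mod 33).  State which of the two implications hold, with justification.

Neither implication holds.

(⟹) This fails: take s = 4. Then 4 ≡ 4 (mod 11), but 4³ = 64 ≡ 31 (mod 33), not 22.

(⟸) This fails: take s = 22. Then 22³ = 10648 ≡ 22 (mod 33), yet 22 ≡ 0 (mod 11), not 4.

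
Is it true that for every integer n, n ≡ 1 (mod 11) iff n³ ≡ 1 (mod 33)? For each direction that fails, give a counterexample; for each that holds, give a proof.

The forward direction fails; the converse holds.

(⇐) The residues r modulo 33 with r³ ≡ 1 (mod 33) are exactly {1}, and each is ≡ 1 (mod 11).

(⇒) This fails: take n = 12. Then 12 ≡ 1 (mod 11), but 12³ = 1728 ≡ 12 (mod 33), not 1.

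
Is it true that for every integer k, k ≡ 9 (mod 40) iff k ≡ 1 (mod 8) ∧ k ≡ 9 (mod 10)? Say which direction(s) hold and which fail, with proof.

[⇒] Suppose k ≡ 9 (mod 40); write k = 40j + 9. Since 8 ∣ 40, reducing mod 8 gives k ≡ 9 ≡ 1 (mod 8); since 10 ∣ 40, reducing mod 10 gives k ≡ 9 (mod 10).

[⇐] Conversely, if k ≡ 1 (mod 8) and k ≡ 9 (mod 10), then by the Chinese remainder theorem k ≡ 9 (mod 40). This is exactly k ≡ 9 (mod 40).

Both directions hold; the statement is true.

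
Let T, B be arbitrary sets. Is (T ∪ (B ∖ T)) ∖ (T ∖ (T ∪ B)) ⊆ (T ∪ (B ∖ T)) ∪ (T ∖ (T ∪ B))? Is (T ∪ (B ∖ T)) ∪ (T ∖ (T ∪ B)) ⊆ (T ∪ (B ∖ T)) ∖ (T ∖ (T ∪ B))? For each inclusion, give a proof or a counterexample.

(⟸) Let x ∈ (T ∪ (B ∖ T)) ∪ (T ∖ (T ∪ B)). Then either x ∈ T and x ∉ B; or x ∈ B and x ∉ T; or x ∈ T ∩ B. In each case x ∈ (T ∪ (B ∖ T)) ∖ (T ∖ (T ∪ B)), so (T ∪ (B ∖ T)) ∪ (T ∖ (T ∪ B)) ⊆ (T ∪ (B ∖ T)) ∖ (T ∖ (T ∪ B)).

(⟹) Let x ∈ (T ∪ (B ∖ T)) ∖ (T ∖ (T ∪ B)). Then either x ∈ T and x ∉ B; or x ∈ B and x ∉ T; or x ∈ T ∩ B. In each case x ∈ (T ∪ (B ∖ T)) ∪ (T ∖ (T ∪ B)), so (T ∪ (B ∖ T)) ∖ (T ∖ (T ∪ B)) ⊆ (T ∪ (B ∖ T)) ∪ (T ∖ (T ∪ B)).

Both inclusions hold; the sets are equal.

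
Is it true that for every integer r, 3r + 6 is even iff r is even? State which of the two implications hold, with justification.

Both directions hold.

Forward direction. Suppose 3r + 6 is even. Since 3 is odd, 3r and r have the same parity, so 3r + 6 ≡ r + 6 (mod 2). As 6 is even, 3r + 6 is even exactly when r is even. Thus r is even.

Converse. Suppose r is even; write r = 2j. Then 3r + 6 = 3·(2j) + 6 = 2·3j + 6, which is even.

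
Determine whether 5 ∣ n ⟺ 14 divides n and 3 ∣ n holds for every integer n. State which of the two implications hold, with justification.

(→) This fails: take n = 5. Certainly 5 ∣ 5, but 14 ∤ 5.

(←) This fails: take n = 42. Both 14 ∣ 42 and 3 ∣ 42, yet 42 is not a multiple of 5 (since 42 = 8·5 + 2), so 5 ∤ 42.

Neither direction holds.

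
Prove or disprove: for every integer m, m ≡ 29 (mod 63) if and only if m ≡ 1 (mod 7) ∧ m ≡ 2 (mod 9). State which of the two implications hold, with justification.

Both implications hold.

(⇒) Suppose m ≡ 29 (mod 63); write m = 63j + 29. Since 7 ∣ 63, reducing mod 7 gives m ≡ 29 ≡ 1 (mod 7); since 9 ∣ 63, reducing mod 9 gives m ≡ 29 ≡ 2 (mod 9).

(⇐) Conversely, if m ≡ 1 (mod 7) and m ≡ 2 (mod 9), then by the Chinese remainder theorem m ≡ 29 (mod 63). This is exactly m ≡ 29 (mod 63).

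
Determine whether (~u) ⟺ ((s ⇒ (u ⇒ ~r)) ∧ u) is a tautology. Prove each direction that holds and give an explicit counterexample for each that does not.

(⇒) fails and (⇐) fails.

[⇒] This fails. Under u = F, r = F, s = F, the left side is true but the right side is false.

[⇐] This fails. Under u = T, r = F, s = F, the left side is false but the right side is true.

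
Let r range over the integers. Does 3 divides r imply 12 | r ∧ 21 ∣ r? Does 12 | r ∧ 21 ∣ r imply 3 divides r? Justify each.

Only the converse holds.

[⇒] This fails: take r = 3. Certainly 3 ∣ 3, but 12 ∤ 3.

[⇐] Suppose 12 ∣ r and 21 ∣ r. Any common multiple of 12 and 21 is a multiple of their lcm; here lcm(12, 21) = 12·21/gcd(12, 21) = 252/3 = 84, so 84 ∣ r. Since 3 ∣ 84, it follows that 3 ∣ r.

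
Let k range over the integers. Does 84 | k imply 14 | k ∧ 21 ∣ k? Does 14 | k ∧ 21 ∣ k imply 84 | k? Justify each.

Only the forward implication holds.

(⟹) If 84 ∣ k, write k = 84q. Since 84 = 6·14, k = 14·(6q), so 14 ∣ k; and since 84 = 4·21, k = 21·(4q), so 21 ∣ k.

(⟸) This fails: take k = 42. Both 14 ∣ 42 and 21 ∣ 42, yet 42 is not a multiple of 84 (since 42 = 0·84 + 42), so 84 ∤ 42.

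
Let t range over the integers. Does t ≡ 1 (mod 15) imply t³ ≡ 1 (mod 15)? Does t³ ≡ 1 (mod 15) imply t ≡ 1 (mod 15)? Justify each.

Forward direction. Suppose t ≡ 1 (mod 15). Write t = 15j + 1. Then (15j + 1)³ = 3375j³ + 675j² + 45j + 1 = 15(225j³ + 45j² + 3j) + 1, so t³ ≡ 1 (mod 15).

Converse. Suppose t³ ≡ 1 (mod 15). The only residue r in {0, …, 14} with r³ ≡ 1 (mod 15) is r = 1, so t ≡ 1 (mod 15).

Both directions hold; the statement is true.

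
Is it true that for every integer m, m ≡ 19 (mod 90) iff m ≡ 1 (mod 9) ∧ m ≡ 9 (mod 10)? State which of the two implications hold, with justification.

(⇒) Suppose m ≡ 19 (mod 90); write m = 90j + 19. Since 9 ∣ 90, reducing mod 9 gives m ≡ 19 ≡ 1 (mod 9); since 10 ∣ 90, reducing mod 10 gives m ≡ 19 ≡ 9 (mod 10).

(⇐) Conversely, if m ≡ 1 (mod 9) and m ≡ 9 (mod 10), then by the Chinese remainder theorem m ≡ 19 (mod 90). This is exactly m ≡ 19 (mod 90).

Both directions hold; the statement is true.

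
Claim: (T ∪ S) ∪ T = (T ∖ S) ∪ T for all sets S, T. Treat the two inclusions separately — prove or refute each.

Only the reverse inclusion holds.

(⊆) This inclusion fails. Take S = {1}, T = ∅; then 1 ∈ (T ∪ S) ∪ T but 1 ∉ (T ∖ S) ∪ T.

(⊇) Let x ∈ (T ∖ S) ∪ T. Then either x ∈ T and x ∉ S; or x ∈ S ∩ T. In each case x ∈ (T ∪ S) ∪ T, so (T ∖ S) ∪ T ⊆ (T ∪ S) ∪ T.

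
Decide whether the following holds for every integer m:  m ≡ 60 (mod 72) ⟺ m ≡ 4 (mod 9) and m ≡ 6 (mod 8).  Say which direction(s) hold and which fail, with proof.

(→) This fails: m = 60 gives 60 ≡ 60 (mod 72) but 60 ≡ 6 (mod 9), so the conjunction on the right does not hold.

(←) This fails: m = 22 satisfies both congruences on the right (22 ≡ 4 mod 9 and 22 ≡ 6 mod 8) yet 22 ≡ 22 (mod 72), not 60.

Both directions fail.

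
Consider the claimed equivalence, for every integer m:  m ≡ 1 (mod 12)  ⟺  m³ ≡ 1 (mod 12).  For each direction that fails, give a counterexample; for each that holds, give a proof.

(→) Suppose m ≡ 1 (mod 12). Write m = 12j + 1. Then (12j + 1)³ = 1728j³ + 432j² + 36j + 1 = 12(144j³ + 36j² + 3j) + 1, so m³ ≡ 1 (mod 12).

(←) Conversely, suppose m³ ≡ 1 (mod 12). The only residue r in {0, …, 11} with r³ ≡ 1 (mod 12) is r = 1, so m ≡ 1 (mod 12).

Both implications hold.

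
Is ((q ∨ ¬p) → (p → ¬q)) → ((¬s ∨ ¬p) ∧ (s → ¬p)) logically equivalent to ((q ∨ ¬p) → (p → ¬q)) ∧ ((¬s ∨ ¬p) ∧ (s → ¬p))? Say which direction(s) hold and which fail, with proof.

[⇐] Assume the antecedent. If p is true, the antecedent forces (q = F, p = T, s = F), and the consequent holds there. If p is false, the consequent reduces to true regardless of the other variables. Either way the consequent holds.

[⇒] This fails. Under q = T, p = T, s = F, the left side is true but the right side is false.

Only the reverse direction holds.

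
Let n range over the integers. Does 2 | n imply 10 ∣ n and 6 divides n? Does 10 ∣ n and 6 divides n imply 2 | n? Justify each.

(⟹) This fails: take n = 2. Certainly 2 ∣ 2, but 10 ∤ 2.

(⟸) Suppose 10 ∣ n and 6 ∣ n. Any common multiple of 10 and 6 is a multiple of their lcm; here lcm(10, 6) = 10·6/gcd(10, 6) = 60/2 = 30, so 30 ∣ n. Since 2 ∣ 30, it follows that 2 ∣ n.

Only the reverse direction holds.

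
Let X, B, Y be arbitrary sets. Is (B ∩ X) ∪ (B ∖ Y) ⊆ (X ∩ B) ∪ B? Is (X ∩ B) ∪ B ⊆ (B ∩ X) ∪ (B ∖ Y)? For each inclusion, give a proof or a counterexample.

Only the forward inclusion holds.

Forward inclusion. Let x ∈ (B ∩ X) ∪ (B ∖ Y). Then either x ∈ B and x ∉ X, Y; or x ∈ X ∩ B and x ∉ Y; or x ∈ X ∩ B ∩ Y. In each case x ∈ (X ∩ B) ∪ B, so (B ∩ X) ∪ (B ∖ Y) ⊆ (X ∩ B) ∪ B.

Reverse inclusion. This inclusion fails. Take X = ∅, B = {1}, Y = {1}; then 1 ∈ (X ∩ B) ∪ B but 1 ∉ (B ∩ X) ∪ (B ∖ Y).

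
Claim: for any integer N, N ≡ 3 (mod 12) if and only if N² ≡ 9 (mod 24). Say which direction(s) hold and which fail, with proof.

(→) Suppose N ≡ 3 (mod 12). Working modulo 24, N ∈ {3, 15}; for each such r, r² ≡ 9 (mod 24).

(←) This fails: take N = 9. Then 9² = 81 ≡ 9 (mod 24), yet 9 ≡ 9 (mod 12), not 3.

Only the forward direction holds.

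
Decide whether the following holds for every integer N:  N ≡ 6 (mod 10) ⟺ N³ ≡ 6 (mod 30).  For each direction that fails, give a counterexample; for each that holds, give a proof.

The forward direction fails; the converse holds.

(←) The residues r modulo 30 with r³ ≡ 6 (mod 30) are exactly {6}, and each is ≡ 6 (mod 10).

(→) This fails: take N = 16. Then 16 ≡ 6 (mod 10), but 16³ = 4096 ≡ 16 (mod 30), not 6.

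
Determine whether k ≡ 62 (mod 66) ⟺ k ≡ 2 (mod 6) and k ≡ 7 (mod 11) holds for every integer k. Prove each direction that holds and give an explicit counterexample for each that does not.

Equivalent; both directions hold.

[⇐] If k ≡ 2 (mod 6) and k ≡ 7 (mod 11), then by the Chinese remainder theorem k ≡ 62 (mod 66). This is exactly k ≡ 62 (mod 66).

[⇒] Suppose k ≡ 62 (mod 66); write k = 66j + 62. Since 6 ∣ 66, reducing mod 6 gives k ≡ 62 ≡ 2 (mod 6); since 11 ∣ 66, reducing mod 11 gives k ≡ 62 ≡ 7 (mod 11).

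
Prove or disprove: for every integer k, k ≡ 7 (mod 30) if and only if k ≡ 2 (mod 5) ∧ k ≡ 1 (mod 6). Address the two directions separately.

Both directions hold.

(→) Suppose k ≡ 7 (mod 30); write k = 30j + 7. Since 5 ∣ 30, reducing mod 5 gives k ≡ 7 ≡ 2 (mod 5); since 6 ∣ 30, reducing mod 6 gives k ≡ 7 ≡ 1 (mod 6).

(←) Conversely, if k ≡ 2 (mod 5) and k ≡ 1 (mod 6), then by the Chinese remainder theorem k ≡ 7 (mod 30). This is exactly k ≡ 7 (mod 30).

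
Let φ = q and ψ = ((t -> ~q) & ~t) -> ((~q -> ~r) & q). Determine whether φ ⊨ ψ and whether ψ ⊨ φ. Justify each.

The forward direction holds; the converse fails.

(⟹) Assume the antecedent. If r is true, the antecedent forces (r = T, q = T, t = F) or (r = T, q = T, t = T), and the consequent holds there. If r is false, the antecedent forces (r = F, q = T, t = F) or (r = F, q = T, t = T), and the consequent holds there. Either way the consequent holds.

(⟸) This fails. Under r = F, q = F, t = T, the left side is false but the right side is true.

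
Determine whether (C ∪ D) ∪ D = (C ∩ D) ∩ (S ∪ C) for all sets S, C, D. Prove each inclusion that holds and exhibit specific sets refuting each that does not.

(⊇) Let x ∈ (C ∩ D) ∩ (S ∪ C). Then either x ∈ C ∩ D and x ∉ S; or x ∈ S ∩ C ∩ D. In each case x ∈ (C ∪ D) ∪ D, so (C ∩ D) ∩ (S ∪ C) ⊆ (C ∪ D) ∪ D.

(⊆) This inclusion fails. Take S = ∅, C = {1}, D = ∅; then 1 ∈ (C ∪ D) ∪ D but 1 ∉ (C ∩ D) ∩ (S ∪ C).

Only the reverse inclusion holds.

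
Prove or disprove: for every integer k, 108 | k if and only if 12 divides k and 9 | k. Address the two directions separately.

Only the forward implication holds.

(⟹) If 108 ∣ k, write k = 108q. Since 108 = 9·12, k = 12·(9q), so 12 ∣ k; and since 108 = 12·9, k = 9·(12q), so 9 ∣ k.

(⟸) This fails: take k = 36. Both 12 ∣ 36 and 9 ∣ 36, yet 36 is not a multiple of 108 (since 36 = 0·108 + 36), so 108 ∤ 36.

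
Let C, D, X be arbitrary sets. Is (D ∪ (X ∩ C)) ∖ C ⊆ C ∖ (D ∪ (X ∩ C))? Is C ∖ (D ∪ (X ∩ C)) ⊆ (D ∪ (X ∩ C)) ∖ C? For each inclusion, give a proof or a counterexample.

Neither inclusion holds.

Forward inclusion. This inclusion fails. Take C = ∅, D = {1}, X = ∅; then 1 ∈ (D ∪ (X ∩ C)) ∖ C but 1 ∉ C ∖ (D ∪ (X ∩ C)).

Reverse inclusion. This inclusion fails. Take C = {1}, D = ∅, X = ∅; then 1 ∈ C ∖ (D ∪ (X ∩ C)) but 1 ∉ (D ∪ (X ∩ C)) ∖ C.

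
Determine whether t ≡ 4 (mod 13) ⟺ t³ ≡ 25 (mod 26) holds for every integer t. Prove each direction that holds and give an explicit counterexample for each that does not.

(→) This fails: take t = 4. Then 4 ≡ 4 (mod 13), but 4³ = 64 ≡ 12 (mod 26), not 25.

(←) This fails: take t = 23. Then 23³ = 12167 ≡ 25 (mod 26), yet 23 ≡ 10 (mod 13), not 4.

Neither direction holds.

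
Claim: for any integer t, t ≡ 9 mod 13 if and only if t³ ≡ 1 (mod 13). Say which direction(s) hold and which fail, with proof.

Only the forward implication holds.

(⇒) Suppose t ≡ 9 mod 13. Write t = 13j + 9. Then (13j + 9)³ = 2197j³ + 4563j² + 3159j + 729 = 13(169j³ + 351j² + 243j + 56) + 1, so t³ ≡ 1 (mod 13).

(⇐) This fails: take t = 1. Then 1³ = 1 ≡ 1 (mod 13), yet 1 ≡ 1 (mod 13), not 9.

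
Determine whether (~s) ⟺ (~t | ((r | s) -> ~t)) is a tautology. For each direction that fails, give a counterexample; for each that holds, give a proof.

Neither direction holds.

(⟹) This fails. Under r = T, s = F, t = T, the left side is true but the right side is false.

(⟸) This fails. Under r = F, s = T, t = F, the left side is false but the right side is true.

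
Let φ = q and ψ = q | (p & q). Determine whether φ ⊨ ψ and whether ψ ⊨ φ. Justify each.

Equivalent; both directions hold.

(→) Assume the antecedent. If p is true, the antecedent forces (p = T, q = T), and q | (p & q) holds there. If p is false, the antecedent forces (p = F, q = T), and q | (p & q) holds there. Either way q | (p & q) holds.

(←) Assume the antecedent. If p is true, the antecedent forces (p = T, q = T), and q holds there. If p is false, the antecedent forces (p = F, q = T), and q holds there. Either way q holds.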